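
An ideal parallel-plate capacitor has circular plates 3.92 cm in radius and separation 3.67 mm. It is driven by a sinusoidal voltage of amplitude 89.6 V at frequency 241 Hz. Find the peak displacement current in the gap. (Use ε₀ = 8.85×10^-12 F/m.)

1.58×10^-6 A

C = ε₀A/d = (8.85×10^-12)(4.827×10^-3)/(3.67×10^-3) = 1.164×10^-11 F; ω = 2πf = 1514 rad/s.
I_d = C dV/dt, so |I_d|_max = C V₀ ω = (1.164×10^-11)(89.6)(1514) = 1.58×10^-6 A.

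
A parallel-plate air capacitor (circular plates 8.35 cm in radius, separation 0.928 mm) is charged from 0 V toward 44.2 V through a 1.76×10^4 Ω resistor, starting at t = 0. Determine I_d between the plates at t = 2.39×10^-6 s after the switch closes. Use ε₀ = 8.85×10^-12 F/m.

1.31×10^-3 A

C = ε₀A/d = (8.85×10^-12)(0.02190)/(9.28×10^-4) = 2.089×10^-10 F and τ = RC = 3.677×10^-6 s. I_d in the gap equals the RC charging current.
I_d(t) = (V₀/R) e^(−t/τ) = 2.511×10^-3 · e^(−0.6500) = 1.31×10^-3 A.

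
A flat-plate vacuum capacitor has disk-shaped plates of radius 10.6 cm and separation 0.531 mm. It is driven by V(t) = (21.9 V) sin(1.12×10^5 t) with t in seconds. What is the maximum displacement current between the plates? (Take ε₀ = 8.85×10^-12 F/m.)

1.44×10^-3 A

(dE/dt)_max = V₀ω/d = 4.619×10^9 V/(m·s); ω = 1.12×10^5 rad/s.
I_d,max = ε₀ A (dE/dt)_max = (8.85×10^-12)(0.03530)(4.619×10^9) = 1.44×10^-3 A.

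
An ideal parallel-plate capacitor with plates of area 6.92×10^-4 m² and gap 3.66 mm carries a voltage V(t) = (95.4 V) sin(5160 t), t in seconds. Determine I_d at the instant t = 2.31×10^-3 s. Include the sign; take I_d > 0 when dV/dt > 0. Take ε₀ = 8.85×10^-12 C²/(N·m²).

6.57×10^-7 A

dE/dt = (V₀ω/d)·cos(ωt) with ωt = 11.9196 rad: (95.4)(5160)(0.7980)/(3.66×10^-3) = 1.073×10^8 V/(m·s).
I_d = ε₀ A dE/dt = (8.85×10^-12)(6.92×10^-4)(1.073×10^8) = 6.57×10^-7 A.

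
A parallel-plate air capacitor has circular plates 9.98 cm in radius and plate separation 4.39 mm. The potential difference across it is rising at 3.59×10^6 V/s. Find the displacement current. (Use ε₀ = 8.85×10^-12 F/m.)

E = V/d so dE/dt = (dV/dt)/d = 8.178×10^8 V/(m·s), and I_d = ε₀ A dE/dt = (8.85×10^-12)(0.03129)(8.178×10^8) = 2.26×10^-4 A.

2.26×10^-4 A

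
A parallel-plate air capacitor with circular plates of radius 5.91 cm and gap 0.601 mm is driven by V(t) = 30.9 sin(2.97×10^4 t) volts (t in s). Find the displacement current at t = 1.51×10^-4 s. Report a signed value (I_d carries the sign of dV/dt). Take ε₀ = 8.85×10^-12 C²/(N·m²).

-3.35×10^-5 A

dE/dt = (V₀ω/d)·cos(ωt) with ωt = 4.4847 rad: (30.9)(2.97×10^4)(-0.2257)/(6.01×10^-4) = -3.446×10^8 V/(m·s).
I_d = ε₀ A dE/dt = (8.85×10^-12)(0.01097)(-3.446×10^8) = -3.35×10^-5 A.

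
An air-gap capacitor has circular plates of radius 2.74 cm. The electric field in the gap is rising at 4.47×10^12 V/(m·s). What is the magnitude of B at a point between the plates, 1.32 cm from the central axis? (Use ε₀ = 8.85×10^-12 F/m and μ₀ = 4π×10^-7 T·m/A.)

3.28×10^-7 T

I_d = ε₀ dΦ_E/dt = ε₀ πR² (dE/dt) = (8.85×10^-12)(2.359×10^-3)(4.47×10^12) = 0.09332 A through the full plate area.
For r < R the Ampère–Maxwell law gives B(2πr) = μ₀ I_d (r²/R²), so B = μ₀ I_d r/(2πR²) = (4π×10^-7)(0.09332)(0.0132)/(2π·0.0274²) = 3.28×10^-7 T.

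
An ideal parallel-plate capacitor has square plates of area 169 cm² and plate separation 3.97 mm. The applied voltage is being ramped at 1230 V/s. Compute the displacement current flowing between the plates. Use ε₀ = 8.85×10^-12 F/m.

The field between the plates is E = V/d, so dE/dt = (1230)/(3.97×10^-3 m) = 3.098×10^5 V/(m·s).
I_d = ε₀ A (dE/dt) = (8.85×10^-12)(0.0169)(3.098×10^5) = 4.63×10^-8 A.

4.63×10^-8 A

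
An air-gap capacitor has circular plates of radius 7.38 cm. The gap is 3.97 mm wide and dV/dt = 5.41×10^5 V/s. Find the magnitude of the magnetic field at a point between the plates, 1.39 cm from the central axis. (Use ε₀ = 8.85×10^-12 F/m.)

1.05×10^-11 T

dE/dt = (dV/dt)/d = 1.363×10^8 V/(m·s); I_d = ε₀(πR²)(dE/dt) = (8.85×10^-12)(0.01711)(1.363×10^8) = 2.064×10^-5 A.
For r < R the Ampère–Maxwell law gives B(2πr) = μ₀ I_d (r²/R²), so B = μ₀ I_d r/(2πR²) = (4π×10^-7)(2.064×10^-5)(0.0139)/(2π·0.0738²) = 1.05×10^-11 T.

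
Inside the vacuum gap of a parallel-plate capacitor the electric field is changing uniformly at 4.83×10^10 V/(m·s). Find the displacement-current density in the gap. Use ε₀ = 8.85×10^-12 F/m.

0.427 A/m²

The displacement-current density is ε₀ ∂E/∂t = (8.85×10^-12)(4.83×10^10) = 0.427 A/m².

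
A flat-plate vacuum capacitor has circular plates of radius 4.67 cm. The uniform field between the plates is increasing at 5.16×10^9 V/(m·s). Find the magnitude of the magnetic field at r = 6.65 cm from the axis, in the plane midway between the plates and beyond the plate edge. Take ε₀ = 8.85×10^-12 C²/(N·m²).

9.41×10^-10 T

Total displacement current: I_d = ε₀(πR²)(dE/dt) = (8.85×10^-12)(6.851×10^-3)(5.16×10^9) = 3.129×10^-4 A.
Outside the plates the loop encloses all of I_d, so B·2πr = μ₀ I_d and B = 9.41×10^-10 T.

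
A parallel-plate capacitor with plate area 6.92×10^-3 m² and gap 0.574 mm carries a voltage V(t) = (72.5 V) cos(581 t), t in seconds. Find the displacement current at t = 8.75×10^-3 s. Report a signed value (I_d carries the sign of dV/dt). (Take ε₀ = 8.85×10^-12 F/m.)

4.19×10^-6 A

C = ε₀A/d = (8.85×10^-12)(6.92×10^-3)/(5.74×10^-4) = 1.067×10^-10 F. dV/dt = V₀ω·−sin(ωt); at ωt = 5.08375 rad this factor is 0.9318.
I_d = C dV/dt = (1.067×10^-10)(72.5)(581)(0.9318) = 4.19×10^-6 A.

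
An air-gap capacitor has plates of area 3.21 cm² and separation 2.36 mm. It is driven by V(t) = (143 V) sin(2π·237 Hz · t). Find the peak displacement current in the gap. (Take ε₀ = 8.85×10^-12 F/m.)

2.56×10^-7 A

(dE/dt)_max = V₀ω/d = 9.022×10^7 V/(m·s); ω = 2πf = 1489 rad/s.
I_d,max = ε₀ A (dE/dt)_max = (8.85×10^-12)(3.21×10^-4)(9.022×10^7) = 2.56×10^-7 A.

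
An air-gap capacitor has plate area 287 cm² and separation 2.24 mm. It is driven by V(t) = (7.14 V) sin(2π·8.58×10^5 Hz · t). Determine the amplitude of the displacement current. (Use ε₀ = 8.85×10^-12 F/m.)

(dE/dt)_max = V₀ω/d = 1.718×10^10 V/(m·s); ω = 2πf = 5.391×10^6 rad/s.
I_d,max = ε₀ A (dE/dt)_max = (8.85×10^-12)(0.0287)(1.718×10^10) = 4.36×10^-3 A.

4.36×10^-3 A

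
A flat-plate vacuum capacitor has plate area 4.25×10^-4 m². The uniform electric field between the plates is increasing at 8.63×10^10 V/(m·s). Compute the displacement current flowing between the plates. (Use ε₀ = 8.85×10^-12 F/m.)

3.25×10^-4 A

I_d = ε₀ A (dE/dt) = (8.85×10^-12)(4.25×10^-4 m²)(8.63×10^10) = 3.25×10^-4 A.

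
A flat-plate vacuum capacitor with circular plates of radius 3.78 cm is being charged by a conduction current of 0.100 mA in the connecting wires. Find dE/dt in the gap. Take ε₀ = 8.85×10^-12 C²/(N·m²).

By continuity, I_d in the gap equals the 0.100 mA flowing in the wire.
Then dE/dt = I_d/(ε₀A) = 2.52×10^9 V/(m·s).

2.52×10^9 V/(m·s)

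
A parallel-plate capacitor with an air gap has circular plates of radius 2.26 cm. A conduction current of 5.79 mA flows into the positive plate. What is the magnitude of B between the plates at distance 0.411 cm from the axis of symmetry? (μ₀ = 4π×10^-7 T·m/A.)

9.32×10^-9 T

No conduction current crosses the gap, so I_d there equals the 5.79×10^-3 A in the leads.
An Ampèrian loop of radius r encloses a fraction (r/R)² of I_d. Then B·2πr = μ₀ I_d (r/R)², giving B = μ₀ I_d r/(2πR²) = 9.32×10^-9 T.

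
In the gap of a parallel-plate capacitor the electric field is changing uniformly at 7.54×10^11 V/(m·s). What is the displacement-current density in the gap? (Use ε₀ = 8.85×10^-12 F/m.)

6.67 A/m²

J_d = ε₀ ∂E/∂t, so J_d = 6.67 A/m².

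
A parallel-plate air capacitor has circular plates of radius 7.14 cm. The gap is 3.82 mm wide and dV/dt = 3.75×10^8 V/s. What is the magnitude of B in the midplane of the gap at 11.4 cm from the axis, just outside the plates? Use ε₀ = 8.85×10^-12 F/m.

With E = V/d, dE/dt = 9.817×10^10 V/(m·s) and πR² = 0.01602 m², giving I_d = ε₀ πR² dE/dt = 0.01392 A.
Outside the plates the loop encloses all of I_d, so B·2πr = μ₀ I_d and B = 2.44×10^-8 T.

2.44×10^-8 T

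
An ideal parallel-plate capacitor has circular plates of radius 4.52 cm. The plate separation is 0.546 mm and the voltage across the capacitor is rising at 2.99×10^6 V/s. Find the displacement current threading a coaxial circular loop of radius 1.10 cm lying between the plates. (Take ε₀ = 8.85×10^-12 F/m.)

1.84×10^-5 A

With E = V/d, dE/dt = 5.476×10^9 V/(m·s) and πR² = 6.418×10^-3 m², giving I_d = ε₀ πR² dE/dt = 3.110×10^-4 A.
Through an area πr² the displacement current is I_d·(πr²/πR²) = I_d (r/R)² = 1.84×10^-5 A.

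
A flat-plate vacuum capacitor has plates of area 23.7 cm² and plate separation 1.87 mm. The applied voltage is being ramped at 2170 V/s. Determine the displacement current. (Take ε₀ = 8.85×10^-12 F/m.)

E = V/d so dE/dt = (dV/dt)/d = 1.160×10^6 V/(m·s), and I_d = ε₀ A dE/dt = (8.85×10^-12)(2.37×10^-3)(1.160×10^6) = 2.43×10^-8 A.

2.43×10^-8 A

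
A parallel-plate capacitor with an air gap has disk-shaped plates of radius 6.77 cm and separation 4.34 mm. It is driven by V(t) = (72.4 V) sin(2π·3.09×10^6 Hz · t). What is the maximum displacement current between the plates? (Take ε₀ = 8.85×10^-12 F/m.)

0.0413 A

(dE/dt)_max = V₀ω/d = 3.240×10^11 V/(m·s); ω = 2πf = 1.942×10^7 rad/s.
I_d,max = ε₀ A (dE/dt)_max = (8.85×10^-12)(0.01440)(3.240×10^11) = 0.0413 A.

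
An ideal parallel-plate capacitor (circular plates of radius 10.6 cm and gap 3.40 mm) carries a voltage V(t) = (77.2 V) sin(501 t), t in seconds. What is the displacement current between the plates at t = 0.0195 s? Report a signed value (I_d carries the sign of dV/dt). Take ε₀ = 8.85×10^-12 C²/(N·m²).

dV/dt = (77.2)(501)·cos(9.7695) = -3.640×10^4 V/s.
I_d = C dV/dt with C = ε₀A/d = (8.85×10^-12)(0.03530)/(3.40×10^-3) = 9.188×10^-11 F, so I_d = (9.188×10^-11)(-3.640×10^4) = -3.34×10^-6 A.

-3.34×10^-6 A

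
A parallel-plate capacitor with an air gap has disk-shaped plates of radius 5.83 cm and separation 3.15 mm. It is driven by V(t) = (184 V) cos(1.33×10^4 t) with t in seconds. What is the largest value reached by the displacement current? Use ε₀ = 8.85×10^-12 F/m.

The displacement current equals the conduction current C dV/dt, which peaks at C V₀ ω.
With C = ε₀A/d = (8.85×10^-12)(0.01068)/(3.15×10^-3) = 3.001×10^-11 F and ω = 1.33×10^4 rad/s, I_d,max = (3.001×10^-11)(184)(1.33×10^4) = 7.34×10^-5 A.

7.34×10^-5 A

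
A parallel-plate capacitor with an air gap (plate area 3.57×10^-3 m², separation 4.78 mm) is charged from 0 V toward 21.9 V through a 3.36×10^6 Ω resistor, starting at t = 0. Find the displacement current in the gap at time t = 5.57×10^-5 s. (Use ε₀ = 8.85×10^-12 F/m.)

C = ε₀A/d = (8.85×10^-12)(3.57×10^-3)/(4.78×10^-3) = 6.610×10^-12 F and τ = RC = 2.221×10^-5 s. I_d in the gap equals the RC charging current.
I_d(t) = (V₀/R) e^(−t/τ) = 6.518×10^-6 · e^(−2.508) = 5.31×10^-7 A.

5.31×10^-7 A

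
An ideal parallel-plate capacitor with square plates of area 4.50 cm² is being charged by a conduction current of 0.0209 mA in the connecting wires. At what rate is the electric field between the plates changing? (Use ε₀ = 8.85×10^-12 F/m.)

The displacement current between the plates equals the conduction current, I_d = 0.0209 mA.
Then dE/dt = I_d/(ε₀A) = 5.25×10^9 V/(m·s).

5.25×10^9 V/(m·s)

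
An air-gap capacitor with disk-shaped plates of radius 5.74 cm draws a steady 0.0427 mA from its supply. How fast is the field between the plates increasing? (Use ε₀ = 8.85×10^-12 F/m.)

4.66×10^8 V/(m·s)

The displacement current between the plates equals the conduction current, I_d = 0.0427 mA.
Inverting I_d = ε₀ A dE/dt gives dE/dt = 4.27×10^-5 / (8.85×10^-12 · 0.01035) = 4.66×10^8 V/(m·s).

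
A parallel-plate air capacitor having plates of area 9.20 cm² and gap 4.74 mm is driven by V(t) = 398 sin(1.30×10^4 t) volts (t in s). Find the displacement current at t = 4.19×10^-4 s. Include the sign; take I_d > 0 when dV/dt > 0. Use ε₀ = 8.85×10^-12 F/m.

5.96×10^-6 A

C = ε₀A/d = (8.85×10^-12)(9.20×10^-4)/(4.74×10^-3) = 1.718×10^-12 F. dV/dt = V₀ω·cos(ωt); at ωt = 5.447 rad this factor is 0.6703.
I_d = C dV/dt = (1.718×10^-12)(398)(1.30×10^4)(0.6703) = 5.96×10^-6 A.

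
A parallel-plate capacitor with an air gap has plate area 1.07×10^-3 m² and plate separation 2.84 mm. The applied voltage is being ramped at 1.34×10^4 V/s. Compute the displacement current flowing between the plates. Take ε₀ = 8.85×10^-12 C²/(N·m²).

The field between the plates is E = V/d, so dE/dt = (1.34×10^4)/(2.84×10^-3 m) = 4.718×10^6 V/(m·s).
I_d = ε₀ A (dE/dt) = (8.85×10^-12)(1.07×10^-3)(4.718×10^6) = 4.47×10^-8 A.

4.47×10^-8 A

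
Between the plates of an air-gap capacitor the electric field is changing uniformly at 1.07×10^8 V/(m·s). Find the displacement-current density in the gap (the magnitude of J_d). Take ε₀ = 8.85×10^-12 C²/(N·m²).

9.47×10^-4 A/m²

J_d = ε₀ dE/dt = (8.85×10^-12)(1.07×10^8) = 9.47×10^-4 A/m².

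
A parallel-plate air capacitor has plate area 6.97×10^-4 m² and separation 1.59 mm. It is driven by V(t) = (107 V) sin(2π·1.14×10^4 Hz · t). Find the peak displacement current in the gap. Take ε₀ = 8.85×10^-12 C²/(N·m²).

2.97×10^-5 A

C = ε₀A/d = (8.85×10^-12)(6.97×10^-4)/(1.59×10^-3) = 3.880×10^-12 F; ω = 2πf = 7.163×10^4 rad/s.
I_d = C dV/dt, so |I_d|_max = C V₀ ω = (3.880×10^-12)(107)(7.163×10^4) = 2.97×10^-5 A.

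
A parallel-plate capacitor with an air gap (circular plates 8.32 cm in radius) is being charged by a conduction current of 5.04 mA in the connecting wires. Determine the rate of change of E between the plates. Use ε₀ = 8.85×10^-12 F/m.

2.62×10^10 V/(m·s)

By continuity, I_d in the gap equals the 5.04 mA flowing in the wire.
Then dE/dt = I_d/(ε₀A) = 2.62×10^10 V/(m·s).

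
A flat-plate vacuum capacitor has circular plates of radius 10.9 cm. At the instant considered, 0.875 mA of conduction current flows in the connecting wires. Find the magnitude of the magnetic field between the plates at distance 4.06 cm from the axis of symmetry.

5.98×10^-10 T

By continuity the displacement current in the gap matches the conduction current: I_d = 8.75×10^-4 A.
An Ampèrian loop of radius r encloses a fraction (r/R)² of I_d. Then B·2πr = μ₀ I_d (r/R)², giving B = μ₀ I_d r/(2πR²) = 5.98×10^-10 T.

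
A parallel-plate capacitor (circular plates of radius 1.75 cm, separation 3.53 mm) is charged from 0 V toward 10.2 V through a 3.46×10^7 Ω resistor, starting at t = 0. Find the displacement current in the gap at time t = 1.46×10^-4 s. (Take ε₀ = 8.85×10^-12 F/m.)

5.13×10^-8 A

With C = ε₀A/d = (8.85×10^-12)(9.621×10^-4)/(3.53×10^-3) = 2.412×10^-12 F, the time constant is τ = RC = 8.346×10^-5 s, so t/τ = 1.749 and e^(−t/τ) = 0.1739.
I_d = I_cond = (V₀/R) e^(−t/τ) = (2.948×10^-7)(0.1739) = 5.13×10^-8 A.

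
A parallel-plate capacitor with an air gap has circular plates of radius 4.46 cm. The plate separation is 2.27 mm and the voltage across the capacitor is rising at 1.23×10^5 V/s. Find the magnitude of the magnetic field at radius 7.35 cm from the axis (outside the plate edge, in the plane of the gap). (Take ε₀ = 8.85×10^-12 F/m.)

I_d = C dV/dt with C = ε₀πR²/d = 2.436×10^-11 F, so I_d = (2.436×10^-11)(1.23×10^5) = 2.996×10^-6 A.
Outside the plates the loop encloses all of I_d, so B·2πr = μ₀ I_d and B = 8.15×10^-12 T.

8.15×10^-12 T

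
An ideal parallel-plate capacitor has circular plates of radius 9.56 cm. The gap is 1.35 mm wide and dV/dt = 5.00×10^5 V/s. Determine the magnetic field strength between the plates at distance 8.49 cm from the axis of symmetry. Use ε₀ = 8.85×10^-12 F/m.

1.75×10^-10 T

With E = V/d, dE/dt = 3.704×10^8 V/(m·s) and πR² = 0.02871 m², giving I_d = ε₀ πR² dE/dt = 9.411×10^-5 A.
For r < R the Ampère–Maxwell law gives B(2πr) = μ₀ I_d (r²/R²), so B = μ₀ I_d r/(2πR²) = (4π×10^-7)(9.411×10^-5)(0.0849)/(2π·0.0956²) = 1.75×10^-10 T.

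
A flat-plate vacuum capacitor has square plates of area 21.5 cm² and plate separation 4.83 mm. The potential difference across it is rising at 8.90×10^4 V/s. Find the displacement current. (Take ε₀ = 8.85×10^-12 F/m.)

E = V/d so dE/dt = (dV/dt)/d = 1.843×10^7 V/(m·s), and I_d = ε₀ A dE/dt = (8.85×10^-12)(2.15×10^-3)(1.843×10^7) = 3.51×10^-7 A.

3.51×10^-7 A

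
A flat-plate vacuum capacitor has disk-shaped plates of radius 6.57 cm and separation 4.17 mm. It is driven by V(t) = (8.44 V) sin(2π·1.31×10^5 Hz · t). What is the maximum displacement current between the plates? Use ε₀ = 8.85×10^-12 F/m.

2.00×10^-4 A

C = ε₀A/d = (8.85×10^-12)(0.01356)/(4.17×10^-3) = 2.878×10^-11 F; ω = 2πf = 8.231×10^5 rad/s.
I_d = C dV/dt, so |I_d|_max = C V₀ ω = (2.878×10^-11)(8.44)(8.231×10^5) = 2.00×10^-4 A.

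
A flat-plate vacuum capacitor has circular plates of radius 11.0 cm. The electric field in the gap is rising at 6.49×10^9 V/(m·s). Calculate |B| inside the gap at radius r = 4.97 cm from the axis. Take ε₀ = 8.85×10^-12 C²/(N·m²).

1.79×10^-9 T

Through the whole plate area (πR² = 0.03801 m²), I_d = ε₀ πR² dE/dt = 2.183×10^-3 A.
∮B·dl = μ₀ I_d,enc with I_d,enc = I_d r²/R² = 4.456×10^-4 A; so B = μ₀ I_d,enc/(2πr) = 1.79×10^-9 T.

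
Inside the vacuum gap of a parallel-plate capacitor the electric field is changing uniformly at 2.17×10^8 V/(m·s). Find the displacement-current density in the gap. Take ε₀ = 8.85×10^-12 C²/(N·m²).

The displacement-current density is ε₀ ∂E/∂t = (8.85×10^-12)(2.17×10^8) = 1.92×10^-3 A/m².

1.92×10^-3 A/m²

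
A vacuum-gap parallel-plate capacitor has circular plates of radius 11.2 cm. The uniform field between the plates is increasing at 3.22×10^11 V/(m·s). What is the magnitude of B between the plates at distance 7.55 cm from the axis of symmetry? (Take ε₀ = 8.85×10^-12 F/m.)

Total displacement current: I_d = ε₀(πR²)(dE/dt) = (8.85×10^-12)(0.03941)(3.22×10^11) = 0.1123 A.
∮B·dl = μ₀ I_d,enc with I_d,enc = I_d r²/R² = 0.05103 A; so B = μ₀ I_d,enc/(2πr) = 1.35×10^-7 T.

1.35×10^-7 T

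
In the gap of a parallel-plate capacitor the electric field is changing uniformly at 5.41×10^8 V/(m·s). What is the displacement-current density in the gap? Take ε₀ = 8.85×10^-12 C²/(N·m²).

J_d = ε₀ dE/dt = (8.85×10^-12)(5.41×10^8) = 4.79×10^-3 A/m².

4.79×10^-3 A/m²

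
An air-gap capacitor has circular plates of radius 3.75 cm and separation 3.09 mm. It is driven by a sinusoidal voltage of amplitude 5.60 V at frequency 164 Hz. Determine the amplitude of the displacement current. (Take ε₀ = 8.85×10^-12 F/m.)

The displacement current equals the conduction current C dV/dt, which peaks at C V₀ ω.
With C = ε₀A/d = (8.85×10^-12)(4.418×10^-3)/(3.09×10^-3) = 1.265×10^-11 F and ω = 2πf = 1030 rad/s, I_d,max = (1.265×10^-11)(5.60)(1030) = 7.30×10^-8 A.

7.30×10^-8 A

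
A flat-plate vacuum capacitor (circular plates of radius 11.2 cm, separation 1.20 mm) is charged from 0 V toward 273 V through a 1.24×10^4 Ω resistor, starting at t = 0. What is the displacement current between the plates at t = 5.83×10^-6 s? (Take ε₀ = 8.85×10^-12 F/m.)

4.37×10^-3 A

With C = ε₀A/d = (8.85×10^-12)(0.03941)/(1.20×10^-3) = 2.906×10^-10 F, the time constant is τ = RC = 3.603×10^-6 s, so t/τ = 1.618 and e^(−t/τ) = 0.1983.
I_d = I_cond = (V₀/R) e^(−t/τ) = (0.02202)(0.1983) = 4.37×10^-3 A.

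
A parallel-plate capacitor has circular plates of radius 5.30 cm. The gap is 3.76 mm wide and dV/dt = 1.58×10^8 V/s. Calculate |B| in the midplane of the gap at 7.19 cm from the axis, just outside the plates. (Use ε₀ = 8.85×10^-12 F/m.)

9.13×10^-9 T

With E = V/d, dE/dt = 4.202×10^10 V/(m·s) and πR² = 8.825×10^-3 m², giving I_d = ε₀ πR² dE/dt = 3.282×10^-3 A.
For r ≥ R the full I_d is enclosed: B = μ₀ I_d/(2πr) = (4π×10^-7)(3.282×10^-3)/(2π·0.0719) = 9.13×10^-9 T.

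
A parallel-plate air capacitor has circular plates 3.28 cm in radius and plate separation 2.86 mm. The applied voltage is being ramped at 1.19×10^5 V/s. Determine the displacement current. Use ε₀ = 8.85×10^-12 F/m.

C = ε₀A/d = (8.85×10^-12)(3.380×10^-3)/(2.86×10^-3) = 1.046×10^-11 F.
I_d = C dV/dt = (1.046×10^-11)(1.19×10^5) = 1.24×10^-6 A.

1.24×10^-6 A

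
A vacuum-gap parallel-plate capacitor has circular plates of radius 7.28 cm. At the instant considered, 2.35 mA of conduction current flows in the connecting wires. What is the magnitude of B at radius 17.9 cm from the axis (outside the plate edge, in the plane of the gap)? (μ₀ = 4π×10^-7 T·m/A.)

By continuity the displacement current in the gap matches the conduction current: I_d = 2.35×10^-3 A.
With r > R the enclosed displacement current is the full I_d; B = μ₀ I_d / (2πr) = 2.63×10^-9 T.

2.63×10^-9 T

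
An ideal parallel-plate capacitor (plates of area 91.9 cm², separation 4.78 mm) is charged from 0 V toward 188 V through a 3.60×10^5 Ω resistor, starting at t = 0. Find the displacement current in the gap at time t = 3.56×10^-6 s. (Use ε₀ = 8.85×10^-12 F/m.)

2.92×10^-4 A

C = ε₀A/d = (8.85×10^-12)(9.19×10^-3)/(4.78×10^-3) = 1.701×10^-11 F, so τ = RC = 6.124×10^-6 s.
The conduction current is I(t) = (V₀/R) e^(−t/τ), and the displacement current between the plates equals it.
t/τ = 0.5813; I_d = (188/3.60×10^5) · e^(−0.5813) = (5.222×10^-4)(0.5592) = 2.92×10^-4 A.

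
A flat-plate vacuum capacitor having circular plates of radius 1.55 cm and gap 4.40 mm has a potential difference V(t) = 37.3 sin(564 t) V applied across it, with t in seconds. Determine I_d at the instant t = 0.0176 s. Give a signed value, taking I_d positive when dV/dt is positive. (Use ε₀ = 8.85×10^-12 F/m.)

dV/dt = (37.3)(564)·cos(9.9264) = -1.845×10^4 V/s.
I_d = C dV/dt with C = ε₀A/d = (8.85×10^-12)(7.548×10^-4)/(4.40×10^-3) = 1.518×10^-12 F, so I_d = (1.518×10^-12)(-1.845×10^4) = -2.80×10^-8 A.

-2.80×10^-8 A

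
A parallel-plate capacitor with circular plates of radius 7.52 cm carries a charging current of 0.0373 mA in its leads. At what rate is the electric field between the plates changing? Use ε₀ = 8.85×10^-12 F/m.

2.37×10^8 V/(m·s)

The displacement current between the plates equals the conduction current, I_d = 0.0373 mA.
Then dE/dt = I_d/(ε₀A) = 2.37×10^8 V/(m·s).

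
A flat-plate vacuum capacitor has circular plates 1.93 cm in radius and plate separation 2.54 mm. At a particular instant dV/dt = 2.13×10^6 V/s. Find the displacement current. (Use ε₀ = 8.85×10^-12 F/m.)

8.68×10^-6 A

E = V/d so dE/dt = (dV/dt)/d = 8.386×10^8 V/(m·s), and I_d = ε₀ A dE/dt = (8.85×10^-12)(1.170×10^-3)(8.386×10^8) = 8.68×10^-6 A.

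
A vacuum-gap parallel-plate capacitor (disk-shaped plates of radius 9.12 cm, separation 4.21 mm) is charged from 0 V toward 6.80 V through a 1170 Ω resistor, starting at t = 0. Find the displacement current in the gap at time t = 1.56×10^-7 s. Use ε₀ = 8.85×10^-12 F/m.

C = ε₀A/d = (8.85×10^-12)(0.02613)/(4.21×10^-3) = 5.493×10^-11 F and τ = RC = 6.427×10^-8 s. I_d in the gap equals the RC charging current.
I_d(t) = (V₀/R) e^(−t/τ) = 5.812×10^-3 · e^(−2.427) = 5.13×10^-4 A.

5.13×10^-4 A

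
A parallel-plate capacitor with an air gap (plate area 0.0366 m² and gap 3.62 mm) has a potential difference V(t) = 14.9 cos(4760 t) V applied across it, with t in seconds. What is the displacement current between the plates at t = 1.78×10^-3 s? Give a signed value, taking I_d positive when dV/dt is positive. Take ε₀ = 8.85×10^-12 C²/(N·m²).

-5.17×10^-6 A

C = ε₀A/d = (8.85×10^-12)(0.0366)/(3.62×10^-3) = 8.948×10^-11 F. dV/dt = V₀ω·−sin(ωt); at ωt = 8.4728 rad this factor is -0.8146.
I_d = C dV/dt = (8.948×10^-11)(14.9)(4760)(-0.8146) = -5.17×10^-6 A.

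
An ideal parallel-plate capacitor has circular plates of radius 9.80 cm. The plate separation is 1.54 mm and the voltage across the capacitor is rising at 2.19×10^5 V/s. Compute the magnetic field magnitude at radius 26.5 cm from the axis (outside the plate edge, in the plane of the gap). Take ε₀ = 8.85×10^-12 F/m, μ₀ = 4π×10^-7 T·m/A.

dE/dt = (dV/dt)/d = 1.422×10^8 V/(m·s); I_d = ε₀(πR²)(dE/dt) = (8.85×10^-12)(0.03017)(1.422×10^8) = 3.797×10^-5 A.
Outside the plates the loop encloses all of I_d, so B·2πr = μ₀ I_d and B = 2.87×10^-11 T.

2.87×10^-11 T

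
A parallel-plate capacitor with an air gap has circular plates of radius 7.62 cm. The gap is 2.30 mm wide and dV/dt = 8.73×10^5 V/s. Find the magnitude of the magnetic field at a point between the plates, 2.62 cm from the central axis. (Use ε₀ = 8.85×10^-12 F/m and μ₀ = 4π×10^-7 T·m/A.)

With E = V/d, dE/dt = 3.796×10^8 V/(m·s) and πR² = 0.01824 m², giving I_d = ε₀ πR² dE/dt = 6.128×10^-5 A.
An Ampèrian loop of radius r encloses a fraction (r/R)² of I_d. Then B·2πr = μ₀ I_d (r/R)², giving B = μ₀ I_d r/(2πR²) = 5.53×10^-11 T.

5.53×10^-11 T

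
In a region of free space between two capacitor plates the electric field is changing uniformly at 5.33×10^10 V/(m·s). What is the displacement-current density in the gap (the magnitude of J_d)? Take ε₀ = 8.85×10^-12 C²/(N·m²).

J_d = ε₀ dE/dt = (8.85×10^-12)(5.33×10^10) = 0.472 A/m².

0.472 A/m²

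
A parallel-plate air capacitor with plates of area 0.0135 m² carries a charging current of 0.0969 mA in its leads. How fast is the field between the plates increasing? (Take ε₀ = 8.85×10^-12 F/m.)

By continuity, I_d in the gap equals the 0.0969 mA flowing in the wire.
Inverting I_d = ε₀ A dE/dt gives dE/dt = 9.69×10^-5 / (8.85×10^-12 · 0.0135) = 8.11×10^8 V/(m·s).

8.11×10^8 V/(m·s)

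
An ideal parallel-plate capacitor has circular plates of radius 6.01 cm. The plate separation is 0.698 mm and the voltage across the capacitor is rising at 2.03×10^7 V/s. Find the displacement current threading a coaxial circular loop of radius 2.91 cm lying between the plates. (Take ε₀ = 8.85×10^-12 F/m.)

6.85×10^-4 A

With E = V/d, dE/dt = 2.908×10^10 V/(m·s) and πR² = 0.01135 m², giving I_d = ε₀ πR² dE/dt = 2.921×10^-3 A.
Since J_d is uniform, the enclosed fraction is (r/R)² = 0.2344, giving I_d,enc = 6.85×10^-4 A.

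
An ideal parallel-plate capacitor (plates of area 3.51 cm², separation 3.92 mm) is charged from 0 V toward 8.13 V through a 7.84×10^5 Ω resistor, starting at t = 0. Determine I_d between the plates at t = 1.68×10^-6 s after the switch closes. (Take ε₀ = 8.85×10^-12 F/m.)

6.94×10^-7 A

With C = ε₀A/d = (8.85×10^-12)(3.51×10^-4)/(3.92×10^-3) = 7.924×10^-13 F, the time constant is τ = RC = 6.212×10^-7 s, so t/τ = 2.704 and e^(−t/τ) = 0.06694.
I_d = I_cond = (V₀/R) e^(−t/τ) = (1.037×10^-5)(0.06694) = 6.94×10^-7 A.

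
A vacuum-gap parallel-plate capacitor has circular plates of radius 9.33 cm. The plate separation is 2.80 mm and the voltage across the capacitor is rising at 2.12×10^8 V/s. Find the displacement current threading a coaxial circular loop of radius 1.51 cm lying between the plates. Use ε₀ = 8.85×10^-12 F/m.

4.80×10^-4 A

I_d = C dV/dt with C = ε₀πR²/d = 8.645×10^-11 F, so I_d = (8.645×10^-11)(2.12×10^8) = 0.01833 A.
The field is uniform, so I_d,enc = I_d (r/R)² = (0.01833)(1.51/9.33)² = 4.80×10^-4 A.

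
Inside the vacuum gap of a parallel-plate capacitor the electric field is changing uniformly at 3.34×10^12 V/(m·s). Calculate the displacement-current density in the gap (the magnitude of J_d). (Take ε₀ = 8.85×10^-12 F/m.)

J_d = ε₀ ∂E/∂t, so J_d = 29.6 A/m².

29.6 A/m²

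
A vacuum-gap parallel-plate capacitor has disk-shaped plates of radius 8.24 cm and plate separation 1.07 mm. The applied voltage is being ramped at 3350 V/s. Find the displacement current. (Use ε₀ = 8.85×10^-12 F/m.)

5.91×10^-7 A

The field between the plates is E = V/d, so dE/dt = (3350)/(1.07×10^-3 m) = 3.131×10^6 V/(m·s).
I_d = ε₀ A (dE/dt) = (8.85×10^-12)(0.02133)(3.131×10^6) = 5.91×10^-7 A.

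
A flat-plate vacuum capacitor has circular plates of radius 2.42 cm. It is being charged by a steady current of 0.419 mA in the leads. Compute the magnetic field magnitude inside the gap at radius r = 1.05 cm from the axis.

1.50×10^-9 T

Between the plates the displacement current equals the wire current: I_d = 0.419 mA = 4.19×10^-4 A.
∮B·dl = μ₀ I_d,enc with I_d,enc = I_d r²/R² = 7.888×10^-5 A; so B = μ₀ I_d,enc/(2πr) = 1.50×10^-9 T.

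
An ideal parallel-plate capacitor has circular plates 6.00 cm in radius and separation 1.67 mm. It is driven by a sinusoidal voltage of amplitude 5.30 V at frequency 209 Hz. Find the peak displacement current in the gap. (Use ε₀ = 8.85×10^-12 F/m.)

(dE/dt)_max = V₀ω/d = 4.167×10^6 V/(m·s); ω = 2πf = 1313 rad/s.
I_d,max = ε₀ A (dE/dt)_max = (8.85×10^-12)(0.01131)(4.167×10^6) = 4.17×10^-7 A.

4.17×10^-7 A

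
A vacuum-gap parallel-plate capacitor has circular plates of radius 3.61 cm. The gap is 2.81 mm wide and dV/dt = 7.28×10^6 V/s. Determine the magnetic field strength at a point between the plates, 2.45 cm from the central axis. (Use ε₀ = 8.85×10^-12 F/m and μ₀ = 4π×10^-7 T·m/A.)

3.53×10^-10 T

dE/dt = (dV/dt)/d = 2.591×10^9 V/(m·s); I_d = ε₀(πR²)(dE/dt) = (8.85×10^-12)(4.094×10^-3)(2.591×10^9) = 9.388×10^-5 A.
∮B·dl = μ₀ I_d,enc with I_d,enc = I_d r²/R² = 4.324×10^-5 A; so B = μ₀ I_d,enc/(2πr) = 3.53×10^-10 T.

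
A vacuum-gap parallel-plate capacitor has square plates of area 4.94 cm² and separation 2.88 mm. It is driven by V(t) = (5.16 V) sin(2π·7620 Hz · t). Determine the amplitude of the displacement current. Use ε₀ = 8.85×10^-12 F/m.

3.75×10^-7 A

The displacement current equals the conduction current C dV/dt, which peaks at C V₀ ω.
With C = ε₀A/d = (8.85×10^-12)(4.94×10^-4)/(2.88×10^-3) = 1.518×10^-12 F and ω = 2πf = 4.788×10^4 rad/s, I_d,max = (1.518×10^-12)(5.16)(4.788×10^4) = 3.75×10^-7 A.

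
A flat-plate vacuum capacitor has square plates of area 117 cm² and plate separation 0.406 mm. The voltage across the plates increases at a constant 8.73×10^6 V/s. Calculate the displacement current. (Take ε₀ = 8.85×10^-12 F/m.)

2.23×10^-3 A

The displacement current equals the charging current C dV/dt. With C = ε₀A/d = (8.85×10^-12)(0.0117)/(4.06×10^-4) = 2.550×10^-10 F, I_d = (2.550×10^-10)(8.73×10^6) = 2.23×10^-3 A.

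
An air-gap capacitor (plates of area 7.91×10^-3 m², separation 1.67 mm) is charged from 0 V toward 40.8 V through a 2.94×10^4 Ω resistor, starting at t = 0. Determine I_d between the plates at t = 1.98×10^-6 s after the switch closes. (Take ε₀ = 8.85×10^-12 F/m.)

2.78×10^-4 A

C = ε₀A/d = (8.85×10^-12)(7.91×10^-3)/(1.67×10^-3) = 4.192×10^-11 F, so τ = RC = 1.232×10^-6 s.
The conduction current is I(t) = (V₀/R) e^(−t/τ), and the displacement current between the plates equals it.
t/τ = 1.607; I_d = (40.8/2.94×10^4) · e^(−1.607) = (1.388×10^-3)(0.2005) = 2.78×10^-4 A.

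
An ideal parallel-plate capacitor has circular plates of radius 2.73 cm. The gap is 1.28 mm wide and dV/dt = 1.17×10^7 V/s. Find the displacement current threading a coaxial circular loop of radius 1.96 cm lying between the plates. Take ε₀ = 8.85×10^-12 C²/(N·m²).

9.76×10^-5 A

dE/dt = (dV/dt)/d = 9.141×10^9 V/(m·s); I_d = ε₀(πR²)(dE/dt) = (8.85×10^-12)(2.341×10^-3)(9.141×10^9) = 1.894×10^-4 A.
Through an area πr² the displacement current is I_d·(πr²/πR²) = I_d (r/R)² = 9.76×10^-5 A.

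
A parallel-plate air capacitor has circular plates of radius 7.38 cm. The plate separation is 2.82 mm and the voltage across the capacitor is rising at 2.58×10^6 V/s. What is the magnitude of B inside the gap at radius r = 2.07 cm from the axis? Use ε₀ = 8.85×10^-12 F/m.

1.05×10^-10 T

I_d = C dV/dt with C = ε₀πR²/d = 5.370×10^-11 F, so I_d = (5.370×10^-11)(2.58×10^6) = 1.385×10^-4 A.
For r < R the Ampère–Maxwell law gives B(2πr) = μ₀ I_d (r²/R²), so B = μ₀ I_d r/(2πR²) = (4π×10^-7)(1.385×10^-4)(0.0207)/(2π·0.0738²) = 1.05×10^-10 T.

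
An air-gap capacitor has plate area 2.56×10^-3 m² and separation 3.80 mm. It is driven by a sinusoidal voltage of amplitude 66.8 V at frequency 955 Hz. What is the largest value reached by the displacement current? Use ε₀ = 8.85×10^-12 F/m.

2.39×10^-6 A

The displacement current equals the conduction current C dV/dt, which peaks at C V₀ ω.
With C = ε₀A/d = (8.85×10^-12)(2.56×10^-3)/(3.80×10^-3) = 5.962×10^-12 F and ω = 2πf = 6000 rad/s, I_d,max = (5.962×10^-12)(66.8)(6000) = 2.39×10^-6 A.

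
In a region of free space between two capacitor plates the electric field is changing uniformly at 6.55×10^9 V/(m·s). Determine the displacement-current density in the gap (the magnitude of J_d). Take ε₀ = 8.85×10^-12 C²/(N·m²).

0.0580 A/m²

J_d = ε₀ ∂E/∂t, so J_d = 0.0580 A/m².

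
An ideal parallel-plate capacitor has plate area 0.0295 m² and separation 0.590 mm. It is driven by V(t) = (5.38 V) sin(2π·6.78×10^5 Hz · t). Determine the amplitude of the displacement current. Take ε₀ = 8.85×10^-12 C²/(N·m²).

0.0101 A

The displacement current equals the conduction current C dV/dt, which peaks at C V₀ ω.
With C = ε₀A/d = (8.85×10^-12)(0.0295)/(5.90×10^-4) = 4.425×10^-10 F and ω = 2πf = 4.260×10^6 rad/s, I_d,max = (4.425×10^-10)(5.38)(4.260×10^6) = 0.0101 A.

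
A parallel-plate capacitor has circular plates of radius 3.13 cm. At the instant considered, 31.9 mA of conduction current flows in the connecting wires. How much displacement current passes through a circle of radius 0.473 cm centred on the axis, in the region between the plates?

7.28×10^-4 A

No conduction current crosses the gap, so I_d there equals the 0.0319 A in the leads.
Through an area πr² the displacement current is I_d·(πr²/πR²) = I_d (r/R)² = 7.28×10^-4 A.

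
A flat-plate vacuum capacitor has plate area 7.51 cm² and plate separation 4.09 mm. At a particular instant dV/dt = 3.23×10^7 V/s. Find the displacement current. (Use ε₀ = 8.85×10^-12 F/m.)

C = ε₀A/d = (8.85×10^-12)(7.51×10^-4)/(4.09×10^-3) = 1.625×10^-12 F.
I_d = C dV/dt = (1.625×10^-12)(3.23×10^7) = 5.25×10^-5 A.

5.25×10^-5 A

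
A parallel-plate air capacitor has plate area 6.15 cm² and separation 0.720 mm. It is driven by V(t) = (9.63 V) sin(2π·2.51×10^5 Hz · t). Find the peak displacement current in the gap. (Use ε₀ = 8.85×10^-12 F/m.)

1.15×10^-4 A

C = ε₀A/d = (8.85×10^-12)(6.15×10^-4)/(7.20×10^-4) = 7.559×10^-12 F; ω = 2πf = 1.577×10^6 rad/s.
I_d = C dV/dt, so |I_d|_max = C V₀ ω = (7.559×10^-12)(9.63)(1.577×10^6) = 1.15×10^-4 A.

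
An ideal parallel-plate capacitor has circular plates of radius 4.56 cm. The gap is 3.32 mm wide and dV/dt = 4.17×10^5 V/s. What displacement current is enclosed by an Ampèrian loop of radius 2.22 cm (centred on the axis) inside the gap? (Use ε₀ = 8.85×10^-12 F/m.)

1.72×10^-6 A

With E = V/d, dE/dt = 1.256×10^8 V/(m·s) and πR² = 6.533×10^-3 m², giving I_d = ε₀ πR² dE/dt = 7.262×10^-6 A.
Since J_d is uniform, the enclosed fraction is (r/R)² = 0.2370, giving I_d,enc = 1.72×10^-6 A.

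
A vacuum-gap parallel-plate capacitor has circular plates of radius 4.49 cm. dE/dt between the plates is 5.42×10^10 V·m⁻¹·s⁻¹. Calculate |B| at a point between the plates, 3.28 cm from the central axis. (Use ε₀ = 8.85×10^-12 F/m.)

9.89×10^-9 T

I_d = ε₀ dΦ_E/dt = ε₀ πR² (dE/dt) = (8.85×10^-12)(6.333×10^-3)(5.42×10^10) = 3.038×10^-3 A through the full plate area.
An Ampèrian loop of radius r encloses a fraction (r/R)² of I_d. Then B·2πr = μ₀ I_d (r/R)², giving B = μ₀ I_d r/(2πR²) = 9.89×10^-9 T.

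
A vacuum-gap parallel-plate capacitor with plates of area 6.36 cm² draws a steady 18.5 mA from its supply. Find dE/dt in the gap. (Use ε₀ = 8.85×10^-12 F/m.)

3.29×10^12 V/(m·s)

By continuity, I_d in the gap equals the 18.5 mA flowing in the wire.
Since I_d = ε₀ A dE/dt, dE/dt = I_d/(ε₀A) = (0.0185)/((8.85×10^-12)(6.36×10^-4)) = 3.29×10^12 V/(m·s).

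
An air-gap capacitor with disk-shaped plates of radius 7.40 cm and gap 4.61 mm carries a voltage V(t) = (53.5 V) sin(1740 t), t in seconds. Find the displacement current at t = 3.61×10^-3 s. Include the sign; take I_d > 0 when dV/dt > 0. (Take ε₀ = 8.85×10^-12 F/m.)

C = ε₀A/d = (8.85×10^-12)(0.01720)/(4.61×10^-3) = 3.302×10^-11 F. dV/dt = V₀ω·cos(ωt); at ωt = 6.2814 rad this factor is 1.000.
I_d = C dV/dt = (3.302×10^-11)(53.5)(1740)(1.000) = 3.07×10^-6 A.

3.07×10^-6 A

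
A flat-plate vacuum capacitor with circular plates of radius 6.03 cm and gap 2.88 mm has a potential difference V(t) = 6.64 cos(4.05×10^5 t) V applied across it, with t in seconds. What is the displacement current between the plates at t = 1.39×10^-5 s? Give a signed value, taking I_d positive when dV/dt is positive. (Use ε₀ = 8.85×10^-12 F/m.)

5.74×10^-5 A

C = ε₀A/d = (8.85×10^-12)(0.01142)/(2.88×10^-3) = 3.509×10^-11 F. dV/dt = V₀ω·−sin(ωt); at ωt = 5.6295 rad this factor is 0.6081.
I_d = C dV/dt = (3.509×10^-11)(6.64)(4.05×10^5)(0.6081) = 5.74×10^-5 A.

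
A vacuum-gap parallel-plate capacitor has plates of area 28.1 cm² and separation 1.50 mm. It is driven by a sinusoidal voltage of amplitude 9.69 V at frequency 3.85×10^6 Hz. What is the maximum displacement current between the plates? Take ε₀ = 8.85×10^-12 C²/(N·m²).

3.89×10^-3 A

C = ε₀A/d = (8.85×10^-12)(2.81×10^-3)/(1.50×10^-3) = 1.658×10^-11 F; ω = 2πf = 2.419×10^7 rad/s.
I_d = C dV/dt, so |I_d|_max = C V₀ ω = (1.658×10^-11)(9.69)(2.419×10^7) = 3.89×10^-3 A.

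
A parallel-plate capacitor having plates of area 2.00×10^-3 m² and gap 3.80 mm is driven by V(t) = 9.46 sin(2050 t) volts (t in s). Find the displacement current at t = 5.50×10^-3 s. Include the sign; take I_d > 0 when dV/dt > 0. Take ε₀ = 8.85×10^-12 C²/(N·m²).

2.49×10^-8 A

dE/dt = (V₀ω/d)·cos(ωt) with ωt = 11.275 rad: (9.46)(2050)(0.2758)/(3.80×10^-3) = 1.408×10^6 V/(m·s).
I_d = ε₀ A dE/dt = (8.85×10^-12)(2.00×10^-3)(1.408×10^6) = 2.49×10^-8 A.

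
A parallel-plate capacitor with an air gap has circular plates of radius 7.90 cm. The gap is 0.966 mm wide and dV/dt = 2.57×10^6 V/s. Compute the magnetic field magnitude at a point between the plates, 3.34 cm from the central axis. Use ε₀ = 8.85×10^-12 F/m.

4.94×10^-10 T

dE/dt = (dV/dt)/d = 2.660×10^9 V/(m·s); I_d = ε₀(πR²)(dE/dt) = (8.85×10^-12)(0.01961)(2.660×10^9) = 4.616×10^-4 A.
∮B·dl = μ₀ I_d,enc with I_d,enc = I_d r²/R² = 8.251×10^-5 A; so B = μ₀ I_d,enc/(2πr) = 4.94×10^-10 T.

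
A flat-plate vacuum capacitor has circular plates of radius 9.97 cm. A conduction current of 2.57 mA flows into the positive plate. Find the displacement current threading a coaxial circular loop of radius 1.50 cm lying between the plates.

5.82×10^-5 A

By continuity the displacement current in the gap matches the conduction current: I_d = 2.57×10^-3 A.
The field is uniform, so I_d,enc = I_d (r/R)² = (2.57×10^-3)(1.50/9.97)² = 5.82×10^-5 A.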